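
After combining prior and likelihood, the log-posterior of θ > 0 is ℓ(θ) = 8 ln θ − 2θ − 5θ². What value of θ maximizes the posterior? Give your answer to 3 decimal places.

θ̂_MAP = 0.800

ℓ'(θ) = 8/θ − 2 − 10θ. Setting this to zero and multiplying by θ: 10θ² + 2θ − 8 = 0.
θ = (−2 + √(2² + 4·10·8)) / (2·10) = (−2 + √324) / 20 = (−2 + 18)/20 = 4/5.
ℓ''(θ) = −8/θ² − 10 < 0, confirming a maximum.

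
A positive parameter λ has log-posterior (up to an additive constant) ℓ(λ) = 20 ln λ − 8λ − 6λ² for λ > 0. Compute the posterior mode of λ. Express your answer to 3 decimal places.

λ̂_MAP = 1.000

ℓ'(λ) = 20/λ − 8 − 12λ. Setting this to zero and multiplying by λ: 12λ² + 8λ − 20 = 0.
λ = (−8 + √(8² + 4·12·20)) / (2·12) = (−8 + √1024) / 24 = (−8 + 32)/24 = 1.
ℓ''(λ) = −20/λ² − 12 < 0, confirming a maximum.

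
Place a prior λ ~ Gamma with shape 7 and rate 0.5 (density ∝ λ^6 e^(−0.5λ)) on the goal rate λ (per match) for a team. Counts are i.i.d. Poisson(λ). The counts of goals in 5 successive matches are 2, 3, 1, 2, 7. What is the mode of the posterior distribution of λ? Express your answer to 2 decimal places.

Σxᵢ = 2+3+1+2+7 = 15, with n = 5.
Posterior ∝ λ^6e^(−0.5λ) · λ^15e^(−5λ) = λ^21e^(−5.5λ), i.e. Gamma(shape=22, rate=5.5).
The mode of a Gamma(a, b) with a ≥ 1 (shape–rate) is (a−1)/b = 21/5.5 ≈ 3.82.

λ̂_MAP = 3.82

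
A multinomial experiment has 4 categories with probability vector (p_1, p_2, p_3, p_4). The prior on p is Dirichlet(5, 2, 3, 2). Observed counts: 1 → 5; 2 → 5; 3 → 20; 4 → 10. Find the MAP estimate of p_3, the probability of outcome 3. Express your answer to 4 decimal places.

MAP estimate: 0.4583

The posterior is Dirichlet(αᵢ + nᵢ) = Dirichlet(10, 7, 23, 12).
For a Dirichlet(a₁,…,a_K) with all aᵢ > 1, the mode has j-th component (aⱼ − 1)/(Σaᵢ − K).
Here Σaᵢ = 52 and K = 4, so p_3 = (23 − 1)/(52 − 4) = 22/48 ≈ 0.4583.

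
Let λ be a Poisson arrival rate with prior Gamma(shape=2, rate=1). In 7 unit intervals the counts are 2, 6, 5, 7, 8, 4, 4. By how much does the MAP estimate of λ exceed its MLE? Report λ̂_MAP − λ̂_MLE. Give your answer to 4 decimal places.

Σxᵢ = 36. Posterior is Gamma(38, 8); MAP = (38−1)/8 = 37/8 ≈ 4.62500.
MLE = x̄ = 36/7 ≈ 5.14286.
Difference = 37/8 − 36/7 = -29/56 ≈ -0.5179.

MAP − MLE = -0.5179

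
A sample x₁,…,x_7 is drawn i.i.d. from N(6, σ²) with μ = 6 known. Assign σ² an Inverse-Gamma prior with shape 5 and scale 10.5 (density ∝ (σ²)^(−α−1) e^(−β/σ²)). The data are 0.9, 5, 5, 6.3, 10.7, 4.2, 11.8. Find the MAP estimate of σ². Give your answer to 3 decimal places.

σ̂²_MAP = 5.688

Sum of squared deviations about the known mean: SS = (0.9−6)² + (5−6)² + (5−6)² + (6.3−6)² + (10.7−6)² + (4.2−6)² + (11.8−6)² = 87.07.
The Normal likelihood contributes (σ²)^(−n/2) exp(−SS/(2σ²)), so the posterior is Inverse-Gamma(α + n/2, β + SS/2) = Inverse-Gamma(8.5, 54.035).
The mode of Inverse-Gamma(a, b) is b/(a+1) = 54.035/9.5 ≈ 5.688.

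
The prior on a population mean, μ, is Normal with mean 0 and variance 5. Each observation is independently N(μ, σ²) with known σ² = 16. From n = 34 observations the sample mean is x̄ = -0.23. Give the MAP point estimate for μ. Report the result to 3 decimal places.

n = 34, x̄ = -0.23.
For a Normal prior and Normal likelihood with known variance, the posterior is Normal; its mode equals its mean, the precision-weighted average.
Prior precision 1/σ₀² = 1/5 = 0.2; data precision n/σ² = 34/16 = 2.125.
μ̂ = (0.2·0 + 2.125·(-0.23)) / (0.2 + 2.125) = (-0.48875)/2.325 = -391/1860 ≈ -0.210.

μ̂_MAP = -0.210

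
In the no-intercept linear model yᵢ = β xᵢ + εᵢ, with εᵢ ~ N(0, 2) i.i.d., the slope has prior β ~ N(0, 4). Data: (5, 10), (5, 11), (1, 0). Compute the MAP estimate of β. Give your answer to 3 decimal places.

log p(β | y) = −Σ(yᵢ − βxᵢ)²/(2·2) − β²/(2·4) + const.
Setting the derivative to zero: Σxᵢ(yᵢ − βxᵢ)/2 − β/4 = 0, so β = Σxᵢyᵢ / (Σxᵢ² + σ²/τ²).
Σxᵢyᵢ = 5·10 + 5·11 + 1·0 = 105; Σxᵢ² = 51; σ²/τ² = 0.5.
β̂_MAP = 105 / (51 + 0.5) = 105/51.5 ≈ 2.039.

β̂_MAP = 2.039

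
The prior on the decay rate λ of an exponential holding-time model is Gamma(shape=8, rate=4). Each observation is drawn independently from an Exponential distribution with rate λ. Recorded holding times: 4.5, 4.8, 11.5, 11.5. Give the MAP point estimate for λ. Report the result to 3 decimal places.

λ̂_MAP = 0.303

The Exponential(rate=λ) likelihood is ∝ λ^n e^(−λΣtᵢ). Here n = 4 and Σtᵢ = 4.5 + 4.8 + 11.5 + 11.5 = 32.3.
Posterior ∝ λ^7e^(−4λ) · λ^4e^(−32.3λ) = λ^11e^(−36.3λ), i.e. Gamma(12, 36.3).
Mode = (a−1)/b = 11/36.3 ≈ 0.303.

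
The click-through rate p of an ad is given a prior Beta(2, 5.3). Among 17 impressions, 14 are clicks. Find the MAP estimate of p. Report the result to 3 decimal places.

p̂_MAP = 0.673

Prior: Beta(2, 5.3).
Data: 14 successes in 17 trials. The binomial likelihood contributes p^14(1−p)^3, so the posterior is Beta(2+14, 5.3+3) = Beta(16, 8.3).
For Beta(a, b) with a, b > 1 the mode is (a−1)/(a+b−2) = 15/22.3 ≈ 0.673.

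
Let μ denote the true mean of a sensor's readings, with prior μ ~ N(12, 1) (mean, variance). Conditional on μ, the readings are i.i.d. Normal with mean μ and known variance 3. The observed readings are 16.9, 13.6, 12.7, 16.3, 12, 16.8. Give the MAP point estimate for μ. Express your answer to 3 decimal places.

μ̂_MAP = 13.811

n = 6; x̄ = (16.9 + 13.6 + 12.7 + 16.3 + 12 + 16.8)/6 = 88.3/6 = 883/60 ≈ 14.7167.
For a Normal prior and Normal likelihood with known variance, the posterior is Normal; its mode equals its mean, the precision-weighted average.
Prior precision 1/σ₀² = 1/1 = 1; data precision n/σ² = 6/3 = 2.
μ̂ = (1·12 + 2·(883/60)) / (1 + 2) = (1243/30)/3 = 1243/90 ≈ 13.811.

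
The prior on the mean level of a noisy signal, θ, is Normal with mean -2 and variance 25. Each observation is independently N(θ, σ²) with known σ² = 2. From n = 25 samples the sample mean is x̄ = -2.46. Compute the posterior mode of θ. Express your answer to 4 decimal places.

θ̂_MAP = -2.4585

n = 25, x̄ = -2.46.
For a Normal prior and Normal likelihood with known variance, the posterior is Normal; its mode equals its mean, the precision-weighted average.
Prior precision 1/σ₀² = 1/25 = 0.04; data precision n/σ² = 25/2 = 12.5.
θ̂ = (0.04·(-2) + 12.5·(-2.46)) / (0.04 + 12.5) = (-30.83)/12.54 = -3083/1254 ≈ -2.4585.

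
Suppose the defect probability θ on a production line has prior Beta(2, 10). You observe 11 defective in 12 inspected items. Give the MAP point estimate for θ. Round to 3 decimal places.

Prior: Beta(2, 10).
Data: 11 successes in 12 trials. The binomial likelihood contributes θ^11(1−θ)^1, so the posterior is Beta(2+11, 10+1) = Beta(13, 11).
For Beta(a, b) with a, b > 1 the mode is (a−1)/(a+b−2) = 12/22 ≈ 0.545.

θ̂_MAP = 0.545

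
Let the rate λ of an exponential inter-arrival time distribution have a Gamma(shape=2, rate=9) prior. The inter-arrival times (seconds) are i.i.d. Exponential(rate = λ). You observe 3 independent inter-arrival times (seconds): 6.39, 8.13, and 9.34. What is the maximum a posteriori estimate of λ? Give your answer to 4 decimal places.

The Exponential(rate=λ) likelihood is ∝ λ^n e^(−λΣtᵢ). Here n = 3 and Σtᵢ = 6.39 + 8.13 + 9.34 = 23.86.
Posterior ∝ λe^(−9λ) · λ^3e^(−23.86λ) = λ^4e^(−32.86λ), i.e. Gamma(5, 32.86).
Mode = (a−1)/b = 4/32.86 ≈ 0.1217.

λ̂_MAP = 0.1217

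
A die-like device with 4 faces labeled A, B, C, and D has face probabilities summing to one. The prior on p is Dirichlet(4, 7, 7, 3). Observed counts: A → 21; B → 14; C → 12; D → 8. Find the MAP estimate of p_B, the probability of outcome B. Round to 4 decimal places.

The posterior is Dirichlet(αᵢ + nᵢ) = Dirichlet(25, 21, 19, 11).
For a Dirichlet(a₁,…,a_K) with all aᵢ > 1, the mode has j-th component (aⱼ − 1)/(Σaᵢ − K).
Here Σaᵢ = 76 and K = 4, so p_B = (21 − 1)/(76 − 4) = 20/72 ≈ 0.2778.

MAP estimate of p_B = 0.2778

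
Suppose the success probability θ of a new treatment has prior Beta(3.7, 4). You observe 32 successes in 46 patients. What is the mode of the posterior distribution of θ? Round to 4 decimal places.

Prior: Beta(3.7, 4).
Data: 32 successes in 46 trials. The binomial likelihood contributes θ^32(1−θ)^14, so the posterior is Beta(3.7+32, 4+14) = Beta(35.7, 18).
For Beta(a, b) with a, b > 1 the mode is (a−1)/(a+b−2) = 34.7/51.7 ≈ 0.6712.

θ̂_MAP = 0.6712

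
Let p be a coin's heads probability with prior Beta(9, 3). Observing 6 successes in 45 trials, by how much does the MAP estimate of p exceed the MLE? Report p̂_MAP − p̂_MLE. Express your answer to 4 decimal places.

Posterior is Beta(15, 42); MAP = (15−1)/(57−2) = 14/55 ≈ 0.25455.
MLE ignores the prior: p̂_MLE = k/n = 6/45 ≈ 0.13333.
Difference = 14/55 − 6/45 = 4/33 ≈ 0.1212.

MAP − MLE = 0.1212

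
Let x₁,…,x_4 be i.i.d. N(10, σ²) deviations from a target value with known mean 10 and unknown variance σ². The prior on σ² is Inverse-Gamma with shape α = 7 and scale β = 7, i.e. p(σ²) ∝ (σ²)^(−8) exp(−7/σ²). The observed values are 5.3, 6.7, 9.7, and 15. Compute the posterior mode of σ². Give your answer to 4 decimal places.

Sum of squared deviations about the known mean: SS = (5.3−10)² + (6.7−10)² + (9.7−10)² + (15−10)² = 58.07.
The Normal likelihood contributes (σ²)^(−n/2) exp(−SS/(2σ²)), so the posterior is Inverse-Gamma(α + n/2, β + SS/2) = Inverse-Gamma(9, 36.035).
The mode of Inverse-Gamma(a, b) is b/(a+1) = 36.035/10 ≈ 3.6035.

σ̂²_MAP = 3.6035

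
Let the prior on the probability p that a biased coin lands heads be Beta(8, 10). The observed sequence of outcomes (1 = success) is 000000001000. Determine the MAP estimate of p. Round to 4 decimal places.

p̂_MAP = 0.2857

Prior: Beta(8, 10).
Data: 1 success in 12 trials (from the sequence). The binomial likelihood contributes p(1−p)^11, so the posterior is Beta(8+1, 10+11) = Beta(9, 21).
For Beta(a, b) with a, b > 1 the mode is (a−1)/(a+b−2) = 8/28 ≈ 0.2857.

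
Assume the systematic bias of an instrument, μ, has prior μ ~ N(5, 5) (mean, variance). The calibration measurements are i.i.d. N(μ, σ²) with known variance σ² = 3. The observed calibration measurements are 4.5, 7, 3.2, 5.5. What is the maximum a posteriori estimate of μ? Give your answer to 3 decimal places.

n = 4; x̄ = (4.5 + 7 + 3.2 + 5.5)/4 = 20.2/4 = 5.05.
For a Normal prior and Normal likelihood with known variance, the posterior is Normal; its mode equals its mean, the precision-weighted average.
Prior precision 1/σ₀² = 1/5 = 0.2; data precision n/σ² = 4/3.
μ̂ = (0.2·5 + (4/3)·5.05) / (0.2 + 4/3) = (116/15)/(23/15) = 116/23 ≈ 5.043.

μ̂_MAP = 5.043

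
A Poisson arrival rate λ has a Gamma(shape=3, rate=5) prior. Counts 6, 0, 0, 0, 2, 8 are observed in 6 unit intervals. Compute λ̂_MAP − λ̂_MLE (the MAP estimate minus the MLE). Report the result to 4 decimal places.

MAP − MLE = -1.0303

Σxᵢ = 16. Posterior is Gamma(19, 11); MAP = (19−1)/11 = 18/11 ≈ 1.63636.
MLE = x̄ = 16/6 ≈ 2.66667.
Difference = 18/11 − 16/6 = -34/33 ≈ -1.0303.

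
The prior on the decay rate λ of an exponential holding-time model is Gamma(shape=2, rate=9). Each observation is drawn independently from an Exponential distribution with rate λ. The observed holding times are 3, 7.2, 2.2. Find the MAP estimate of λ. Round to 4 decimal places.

The Exponential(rate=λ) likelihood is ∝ λ^n e^(−λΣtᵢ). Here n = 3 and Σtᵢ = 3 + 7.2 + 2.2 = 12.4.
Posterior ∝ λe^(−9λ) · λ^3e^(−12.4λ) = λ^4e^(−21.4λ), i.e. Gamma(5, 21.4).
Mode = (a−1)/b = 4/21.4 ≈ 0.1869.

λ̂_MAP = 0.1869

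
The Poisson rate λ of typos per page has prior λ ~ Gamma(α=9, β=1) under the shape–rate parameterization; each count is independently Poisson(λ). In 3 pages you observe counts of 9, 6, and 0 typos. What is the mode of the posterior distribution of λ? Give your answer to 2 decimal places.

λ̂_MAP = 5.75

Σxᵢ = 9+6+0 = 15, with n = 3.
Posterior ∝ λ^8e^(−1λ) · λ^15e^(−3λ) = λ^23e^(−4λ), i.e. Gamma(shape=24, rate=4).
The mode of a Gamma(a, b) with a ≥ 1 (shape–rate) is (a−1)/b = 23/4 ≈ 5.75.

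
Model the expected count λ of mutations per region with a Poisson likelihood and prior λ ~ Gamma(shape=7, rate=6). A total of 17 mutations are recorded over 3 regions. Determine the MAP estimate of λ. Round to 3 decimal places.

Σxᵢ = 17, n = 3.
Posterior ∝ λ^6e^(−6λ) · λ^17e^(−3λ) = λ^23e^(−9λ), i.e. Gamma(shape=24, rate=9).
The mode of a Gamma(a, b) with a ≥ 1 (shape–rate) is (a−1)/b = 23/9 ≈ 2.556.

λ̂_MAP = 2.556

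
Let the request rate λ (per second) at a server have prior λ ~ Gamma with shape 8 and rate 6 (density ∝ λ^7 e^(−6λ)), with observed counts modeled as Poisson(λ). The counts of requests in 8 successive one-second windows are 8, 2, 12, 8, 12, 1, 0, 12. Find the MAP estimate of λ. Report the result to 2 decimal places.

λ̂_MAP = 4.43

Σxᵢ = 8+2+12+8+12+1+0+12 = 55, with n = 8.
Posterior ∝ λ^7e^(−6λ) · λ^55e^(−8λ) = λ^62e^(−14λ), i.e. Gamma(shape=63, rate=14).
The mode of a Gamma(a, b) with a ≥ 1 (shape–rate) is (a−1)/b = 62/14 ≈ 4.43.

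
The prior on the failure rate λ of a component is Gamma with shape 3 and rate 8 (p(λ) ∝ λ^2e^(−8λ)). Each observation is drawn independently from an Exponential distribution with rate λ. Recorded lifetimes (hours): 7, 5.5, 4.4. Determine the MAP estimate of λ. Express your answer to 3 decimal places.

The Exponential(rate=λ) likelihood is ∝ λ^n e^(−λΣtᵢ). Here n = 3 and Σtᵢ = 7 + 5.5 + 4.4 = 16.9.
Posterior ∝ λ^2e^(−8λ) · λ^3e^(−16.9λ) = λ^5e^(−24.9λ), i.e. Gamma(6, 24.9).
Mode = (a−1)/b = 5/24.9 ≈ 0.201.

λ̂_MAP = 0.201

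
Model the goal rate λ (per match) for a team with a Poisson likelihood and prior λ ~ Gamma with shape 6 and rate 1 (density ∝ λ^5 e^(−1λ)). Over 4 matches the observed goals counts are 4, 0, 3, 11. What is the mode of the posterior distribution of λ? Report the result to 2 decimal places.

λ̂_MAP = 4.60

Σxᵢ = 4+0+3+11 = 18, with n = 4.
Posterior ∝ λ^5e^(−1λ) · λ^18e^(−4λ) = λ^23e^(−5λ), i.e. Gamma(shape=24, rate=5).
The mode of a Gamma(a, b) with a ≥ 1 (shape–rate) is (a−1)/b = 23/5 ≈ 4.60.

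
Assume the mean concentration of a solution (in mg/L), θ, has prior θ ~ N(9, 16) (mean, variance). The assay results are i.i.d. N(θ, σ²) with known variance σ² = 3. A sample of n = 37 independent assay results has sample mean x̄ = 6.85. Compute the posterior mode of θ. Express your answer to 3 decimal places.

θ̂_MAP = 6.861

n = 37, x̄ = 6.85.
For a Normal prior and Normal likelihood with known variance, the posterior is Normal; its mode equals its mean, the precision-weighted average.
Prior precision 1/σ₀² = 1/16 = 0.0625; data precision n/σ² = 37/3.
θ̂ = (0.0625·9 + (37/3)·6.85) / (0.0625 + 37/3) = (20411/240)/(595/48) = 20411/2975 ≈ 6.861.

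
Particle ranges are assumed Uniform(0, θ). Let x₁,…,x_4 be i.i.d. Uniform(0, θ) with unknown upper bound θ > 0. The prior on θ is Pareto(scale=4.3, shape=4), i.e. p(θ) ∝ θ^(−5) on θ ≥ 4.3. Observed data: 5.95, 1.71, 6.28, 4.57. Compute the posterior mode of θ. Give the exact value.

The Uniform(0, θ) likelihood is θ^(−n) for θ ≥ max(xᵢ), zero otherwise. Here max(xᵢ) = 6.28.
Posterior ∝ θ^(−5) · θ^(−4) = θ^(−9) on θ ≥ max(4.3, 6.28) = 6.28.
This density is strictly decreasing in θ, so the posterior mode lies at the lower boundary of the support.

θ̂_MAP = 6.28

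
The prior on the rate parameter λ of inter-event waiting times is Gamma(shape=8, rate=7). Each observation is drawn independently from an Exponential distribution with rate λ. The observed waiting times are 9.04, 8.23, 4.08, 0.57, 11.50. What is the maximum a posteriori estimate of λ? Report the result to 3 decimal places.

The Exponential(rate=λ) likelihood is ∝ λ^n e^(−λΣtᵢ). Here n = 5 and Σtᵢ = 9.04 + 8.23 + 4.08 + 0.57 + 11.50 = 33.42.
Posterior ∝ λ^7e^(−7λ) · λ^5e^(−33.42λ) = λ^12e^(−40.42λ), i.e. Gamma(13, 40.42).
Mode = (a−1)/b = 12/40.42 ≈ 0.297.

λ̂_MAP = 0.297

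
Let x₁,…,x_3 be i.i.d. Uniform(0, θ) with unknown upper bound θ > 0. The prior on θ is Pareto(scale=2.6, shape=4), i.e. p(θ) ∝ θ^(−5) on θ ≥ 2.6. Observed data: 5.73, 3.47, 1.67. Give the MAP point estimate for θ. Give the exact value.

The Uniform(0, θ) likelihood is θ^(−n) for θ ≥ max(xᵢ), zero otherwise. Here max(xᵢ) = 5.73.
Posterior ∝ θ^(−5) · θ^(−3) = θ^(−8) on θ ≥ max(2.6, 5.73) = 5.73.
This density is strictly decreasing in θ, so the posterior mode lies at the lower boundary of the support.

θ̂_MAP = 5.73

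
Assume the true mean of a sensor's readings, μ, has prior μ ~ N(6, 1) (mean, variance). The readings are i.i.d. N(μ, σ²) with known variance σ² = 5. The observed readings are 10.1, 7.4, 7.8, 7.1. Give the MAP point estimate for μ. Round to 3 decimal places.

μ̂_MAP = 6.933

n = 4; x̄ = (10.1 + 7.4 + 7.8 + 7.1)/4 = 32.4/4 = 8.1.
For a Normal prior and Normal likelihood with known variance, the posterior is Normal; its mode equals its mean, the precision-weighted average.
Prior precision 1/σ₀² = 1/1 = 1; data precision n/σ² = 4/5 = 0.8.
μ̂ = (1·6 + 0.8·8.1) / (1 + 0.8) = 12.48/1.8 = 104/15 ≈ 6.933.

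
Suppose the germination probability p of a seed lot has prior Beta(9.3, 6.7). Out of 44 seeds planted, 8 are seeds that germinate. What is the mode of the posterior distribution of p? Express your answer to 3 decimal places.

p̂_MAP = 0.281

Prior: Beta(9.3, 6.7).
Data: 8 successes in 44 trials. The binomial likelihood contributes p^8(1−p)^36, so the posterior is Beta(9.3+8, 6.7+36) = Beta(17.3, 42.7).
For Beta(a, b) with a, b > 1 the mode is (a−1)/(a+b−2) = 16.3/58 ≈ 0.281.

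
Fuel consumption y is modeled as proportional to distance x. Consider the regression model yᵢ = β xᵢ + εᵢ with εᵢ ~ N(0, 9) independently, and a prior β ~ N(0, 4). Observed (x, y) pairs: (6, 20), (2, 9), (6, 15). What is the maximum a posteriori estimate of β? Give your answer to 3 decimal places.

β̂_MAP = 2.914

log p(β | y) = −Σ(yᵢ − βxᵢ)²/(2·9) − β²/(2·4) + const.
Setting the derivative to zero: Σxᵢ(yᵢ − βxᵢ)/9 − β/4 = 0, so β = Σxᵢyᵢ / (Σxᵢ² + σ²/τ²).
Σxᵢyᵢ = 6·20 + 2·9 + 6·15 = 228; Σxᵢ² = 76; σ²/τ² = 2.25.
β̂_MAP = 228 / (76 + 2.25) = 228/78.25 ≈ 2.914.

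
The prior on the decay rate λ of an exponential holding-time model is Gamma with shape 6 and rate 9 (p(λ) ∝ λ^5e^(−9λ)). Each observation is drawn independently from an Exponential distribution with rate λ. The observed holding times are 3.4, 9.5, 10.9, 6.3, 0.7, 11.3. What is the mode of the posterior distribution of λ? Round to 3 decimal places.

λ̂_MAP = 0.215

The Exponential(rate=λ) likelihood is ∝ λ^n e^(−λΣtᵢ). Here n = 6 and Σtᵢ = 3.4 + 9.5 + 10.9 + 6.3 + 0.7 + 11.3 = 42.1.
Posterior ∝ λ^5e^(−9λ) · λ^6e^(−42.1λ) = λ^11e^(−51.1λ), i.e. Gamma(12, 51.1).
Mode = (a−1)/b = 11/51.1 ≈ 0.215.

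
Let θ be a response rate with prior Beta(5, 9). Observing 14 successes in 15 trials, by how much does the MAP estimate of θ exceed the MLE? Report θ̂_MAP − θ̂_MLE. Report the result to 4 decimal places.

Posterior is Beta(19, 10); MAP = (19−1)/(29−2) = 18/27 ≈ 0.66667.
MLE ignores the prior: θ̂_MLE = k/n = 14/15 ≈ 0.93333.
Difference = 18/27 − 14/15 = -4/15 ≈ -0.2667.

MAP − MLE = -0.2667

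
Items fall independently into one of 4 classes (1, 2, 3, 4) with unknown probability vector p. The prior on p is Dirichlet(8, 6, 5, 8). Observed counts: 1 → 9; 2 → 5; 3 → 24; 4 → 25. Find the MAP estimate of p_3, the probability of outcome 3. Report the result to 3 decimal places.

The posterior is Dirichlet(αᵢ + nᵢ) = Dirichlet(17, 11, 29, 33).
For a Dirichlet(a₁,…,a_K) with all aᵢ > 1, the mode has j-th component (aⱼ − 1)/(Σaᵢ − K).
Here Σaᵢ = 90 and K = 4, so p_3 = (29 − 1)/(90 − 4) = 28/86 ≈ 0.326.

MAP estimate: 0.326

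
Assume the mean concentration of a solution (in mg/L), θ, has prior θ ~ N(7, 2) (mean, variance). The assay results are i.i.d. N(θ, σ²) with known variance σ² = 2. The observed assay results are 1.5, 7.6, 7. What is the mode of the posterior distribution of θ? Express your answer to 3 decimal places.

θ̂_MAP = 5.775

n = 3; x̄ = (1.5 + 7.6 + 7)/3 = 16.1/3 = 161/30 ≈ 5.3667.
For a Normal prior and Normal likelihood with known variance, the posterior is Normal; its mode equals its mean, the precision-weighted average.
Prior precision 1/σ₀² = 1/2 = 0.5; data precision n/σ² = 3/2 = 1.5.
θ̂ = (0.5·7 + 1.5·(161/30)) / (0.5 + 1.5) = 11.55/2 = 5.775.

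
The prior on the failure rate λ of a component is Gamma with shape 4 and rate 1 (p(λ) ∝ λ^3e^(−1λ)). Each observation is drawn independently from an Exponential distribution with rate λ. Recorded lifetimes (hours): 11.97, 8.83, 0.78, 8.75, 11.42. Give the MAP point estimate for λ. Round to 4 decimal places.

The Exponential(rate=λ) likelihood is ∝ λ^n e^(−λΣtᵢ). Here n = 5 and Σtᵢ = 11.97 + 8.83 + 0.78 + 8.75 + 11.42 = 41.75.
Posterior ∝ λ^3e^(−1λ) · λ^5e^(−41.75λ) = λ^8e^(−42.75λ), i.e. Gamma(9, 42.75).
Mode = (a−1)/b = 8/42.75 ≈ 0.1871.

λ̂_MAP = 0.1871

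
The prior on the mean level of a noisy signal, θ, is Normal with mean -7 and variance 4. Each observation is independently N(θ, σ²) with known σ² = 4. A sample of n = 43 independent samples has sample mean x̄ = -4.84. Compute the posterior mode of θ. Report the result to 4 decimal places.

n = 43, x̄ = -4.84.
For a Normal prior and Normal likelihood with known variance, the posterior is Normal; its mode equals its mean, the precision-weighted average.
Prior precision 1/σ₀² = 1/4 = 0.25; data precision n/σ² = 43/4 = 10.75.
θ̂ = (0.25·(-7) + 10.75·(-4.84)) / (0.25 + 10.75) = (-53.78)/11 = -2689/550 ≈ -4.8891.

θ̂_MAP = -4.8891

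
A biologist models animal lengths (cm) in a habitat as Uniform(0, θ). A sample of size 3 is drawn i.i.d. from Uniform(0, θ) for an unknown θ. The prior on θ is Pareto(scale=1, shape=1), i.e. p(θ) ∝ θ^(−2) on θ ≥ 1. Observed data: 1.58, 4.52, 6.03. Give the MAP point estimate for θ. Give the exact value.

The Uniform(0, θ) likelihood is θ^(−n) for θ ≥ max(xᵢ), zero otherwise. Here max(xᵢ) = 6.03.
Posterior ∝ θ^(−2) · θ^(−3) = θ^(−5) on θ ≥ max(1, 6.03) = 6.03.
This density is strictly decreasing in θ, so the posterior mode lies at the lower boundary of the support.

θ̂_MAP = 6.03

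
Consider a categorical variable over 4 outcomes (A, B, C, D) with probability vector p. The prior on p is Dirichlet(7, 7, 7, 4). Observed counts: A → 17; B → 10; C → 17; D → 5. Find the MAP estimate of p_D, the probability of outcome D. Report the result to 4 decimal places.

The posterior is Dirichlet(αᵢ + nᵢ) = Dirichlet(24, 17, 24, 9).
For a Dirichlet(a₁,…,a_K) with all aᵢ > 1, the mode has j-th component (aⱼ − 1)/(Σaᵢ − K).
Here Σaᵢ = 74 and K = 4, so p_D = (9 − 1)/(74 − 4) = 8/70 ≈ 0.1143.

MAP estimate of p_D = 0.1143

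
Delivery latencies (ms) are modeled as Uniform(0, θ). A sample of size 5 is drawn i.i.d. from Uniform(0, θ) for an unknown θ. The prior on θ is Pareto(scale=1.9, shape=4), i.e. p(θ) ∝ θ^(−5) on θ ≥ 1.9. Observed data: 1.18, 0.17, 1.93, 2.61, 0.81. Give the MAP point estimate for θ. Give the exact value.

θ̂_MAP = 2.61

The Uniform(0, θ) likelihood is θ^(−n) for θ ≥ max(xᵢ), zero otherwise. Here max(xᵢ) = 2.61.
Posterior ∝ θ^(−5) · θ^(−5) = θ^(−10) on θ ≥ max(1.9, 2.61) = 2.61.
This density is strictly decreasing in θ, so the posterior mode lies at the lower boundary of the support.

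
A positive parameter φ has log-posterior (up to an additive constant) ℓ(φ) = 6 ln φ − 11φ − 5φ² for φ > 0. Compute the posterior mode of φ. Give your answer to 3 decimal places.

φ̂_MAP = 0.400

ℓ'(φ) = 6/φ − 11 − 10φ. Setting this to zero and multiplying by φ: 10φ² + 11φ − 6 = 0.
φ = (−11 + √(11² + 4·10·6)) / (2·10) = (−11 + √361) / 20 = (−11 + 19)/20 = 2/5.
ℓ''(φ) = −6/φ² − 10 < 0, confirming a maximum.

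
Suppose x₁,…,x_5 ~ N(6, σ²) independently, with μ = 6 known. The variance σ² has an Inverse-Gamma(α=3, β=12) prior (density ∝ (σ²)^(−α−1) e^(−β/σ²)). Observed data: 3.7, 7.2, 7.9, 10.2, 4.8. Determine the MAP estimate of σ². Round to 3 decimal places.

σ̂²_MAP = 4.109

Sum of squared deviations about the known mean: SS = (3.7−6)² + (7.2−6)² + (7.9−6)² + (10.2−6)² + (4.8−6)² = 29.42.
The Normal likelihood contributes (σ²)^(−n/2) exp(−SS/(2σ²)), so the posterior is Inverse-Gamma(α + n/2, β + SS/2) = Inverse-Gamma(5.5, 26.71).
The mode of Inverse-Gamma(a, b) is b/(a+1) = 26.71/6.5 ≈ 4.109.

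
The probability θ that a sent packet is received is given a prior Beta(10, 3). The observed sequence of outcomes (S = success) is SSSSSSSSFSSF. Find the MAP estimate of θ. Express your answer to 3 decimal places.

θ̂_MAP = 0.826

Prior: Beta(10, 3).
Data: 10 successes in 12 trials (from the sequence). The binomial likelihood contributes θ^10(1−θ)^2, so the posterior is Beta(10+10, 3+2) = Beta(20, 5).
For Beta(a, b) with a, b > 1 the mode is (a−1)/(a+b−2) = 19/23 ≈ 0.826.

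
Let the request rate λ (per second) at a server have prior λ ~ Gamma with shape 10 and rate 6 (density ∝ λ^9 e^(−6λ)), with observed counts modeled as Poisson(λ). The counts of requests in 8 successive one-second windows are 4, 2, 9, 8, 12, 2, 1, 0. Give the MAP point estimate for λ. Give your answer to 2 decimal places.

Σxᵢ = 4+2+9+8+12+2+1+0 = 38, with n = 8.
Posterior ∝ λ^9e^(−6λ) · λ^38e^(−8λ) = λ^47e^(−14λ), i.e. Gamma(shape=48, rate=14).
The mode of a Gamma(a, b) with a ≥ 1 (shape–rate) is (a−1)/b = 47/14 ≈ 3.36.

λ̂_MAP = 3.36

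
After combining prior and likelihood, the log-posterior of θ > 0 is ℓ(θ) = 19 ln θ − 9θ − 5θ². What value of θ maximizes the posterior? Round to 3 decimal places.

ℓ'(θ) = 19/θ − 9 − 10θ. Setting this to zero and multiplying by θ: 10θ² + 9θ − 19 = 0.
θ = (−9 + √(9² + 4·10·19)) / (2·10) = (−9 + √841) / 20 = (−9 + 29)/20 = 1.
ℓ''(θ) = −19/θ² − 10 < 0, confirming a maximum.

θ̂_MAP = 1.000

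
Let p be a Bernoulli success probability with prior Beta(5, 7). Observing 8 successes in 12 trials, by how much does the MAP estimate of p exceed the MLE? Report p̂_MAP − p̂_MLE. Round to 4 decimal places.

MAP − MLE = -0.1212

Posterior is Beta(13, 11); MAP = (13−1)/(24−2) = 12/22 ≈ 0.54545.
MLE ignores the prior: p̂_MLE = k/n = 8/12 ≈ 0.66667.
Difference = 12/22 − 8/12 = -4/33 ≈ -0.1212.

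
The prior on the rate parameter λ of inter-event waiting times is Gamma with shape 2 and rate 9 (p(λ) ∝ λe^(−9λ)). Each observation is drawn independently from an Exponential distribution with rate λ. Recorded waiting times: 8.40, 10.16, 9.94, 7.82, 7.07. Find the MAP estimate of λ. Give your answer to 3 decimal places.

λ̂_MAP = 0.115

The Exponential(rate=λ) likelihood is ∝ λ^n e^(−λΣtᵢ). Here n = 5 and Σtᵢ = 8.40 + 10.16 + 9.94 + 7.82 + 7.07 = 43.39.
Posterior ∝ λe^(−9λ) · λ^5e^(−43.39λ) = λ^6e^(−52.39λ), i.e. Gamma(7, 52.39).
Mode = (a−1)/b = 6/52.39 ≈ 0.115.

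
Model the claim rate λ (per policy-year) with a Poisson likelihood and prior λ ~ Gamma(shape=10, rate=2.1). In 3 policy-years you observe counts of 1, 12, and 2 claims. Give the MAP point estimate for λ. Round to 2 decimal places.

λ̂_MAP = 4.71

Σxᵢ = 1+12+2 = 15, with n = 3.
Posterior ∝ λ^9e^(−2.1λ) · λ^15e^(−3λ) = λ^24e^(−5.1λ), i.e. Gamma(shape=25, rate=5.1).
The mode of a Gamma(a, b) with a ≥ 1 (shape–rate) is (a−1)/b = 24/5.1 ≈ 4.71.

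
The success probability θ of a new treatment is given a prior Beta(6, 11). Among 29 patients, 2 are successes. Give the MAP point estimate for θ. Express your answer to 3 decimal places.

θ̂_MAP = 0.159

Prior: Beta(6, 11).
Data: 2 successes in 29 trials. The binomial likelihood contributes θ^2(1−θ)^27, so the posterior is Beta(6+2, 11+27) = Beta(8, 38).
For Beta(a, b) with a, b > 1 the mode is (a−1)/(a+b−2) = 7/44 ≈ 0.159.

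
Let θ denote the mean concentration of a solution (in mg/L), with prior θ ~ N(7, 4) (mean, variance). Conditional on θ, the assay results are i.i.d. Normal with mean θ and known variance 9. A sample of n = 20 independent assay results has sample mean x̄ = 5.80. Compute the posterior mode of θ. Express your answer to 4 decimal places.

θ̂_MAP = 5.9213

n = 20, x̄ = 5.80.
For a Normal prior and Normal likelihood with known variance, the posterior is Normal; its mode equals its mean, the precision-weighted average.
Prior precision 1/σ₀² = 1/4 = 0.25; data precision n/σ² = 20/9.
θ̂ = (0.25·7 + (20/9)·5.8) / (0.25 + 20/9) = (527/36)/(89/36) = 527/89 ≈ 5.9213.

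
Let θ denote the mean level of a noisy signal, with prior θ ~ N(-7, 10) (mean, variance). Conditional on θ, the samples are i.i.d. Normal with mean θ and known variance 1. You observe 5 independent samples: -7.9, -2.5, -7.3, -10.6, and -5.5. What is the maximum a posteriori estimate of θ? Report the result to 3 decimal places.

θ̂_MAP = -6.765

n = 5; x̄ = ((-7.9) + (-2.5) + (-7.3) + (-10.6) + (-5.5))/5 = -33.8/5 = -6.76.
For a Normal prior and Normal likelihood with known variance, the posterior is Normal; its mode equals its mean, the precision-weighted average.
Prior precision 1/σ₀² = 1/10 = 0.1; data precision n/σ² = 5/1 = 5.
θ̂ = (0.1·(-7) + 5·(-6.76)) / (0.1 + 5) = (-34.5)/5.1 = -115/17 ≈ -6.765.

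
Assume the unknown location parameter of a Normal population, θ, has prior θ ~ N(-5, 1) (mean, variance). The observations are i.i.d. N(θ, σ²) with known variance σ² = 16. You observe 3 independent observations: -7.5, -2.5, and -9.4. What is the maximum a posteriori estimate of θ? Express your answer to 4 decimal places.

θ̂_MAP = -5.2316

n = 3; x̄ = ((-7.5) + (-2.5) + (-9.4))/3 = -19.4/3 = -97/15 ≈ -6.4667.
For a Normal prior and Normal likelihood with known variance, the posterior is Normal; its mode equals its mean, the precision-weighted average.
Prior precision 1/σ₀² = 1/1 = 1; data precision n/σ² = 3/16 = 0.1875.
θ̂ = (1·(-5) + 0.1875·(-97/15)) / (1 + 0.1875) = (-6.2125)/1.1875 = -497/95 ≈ -5.2316.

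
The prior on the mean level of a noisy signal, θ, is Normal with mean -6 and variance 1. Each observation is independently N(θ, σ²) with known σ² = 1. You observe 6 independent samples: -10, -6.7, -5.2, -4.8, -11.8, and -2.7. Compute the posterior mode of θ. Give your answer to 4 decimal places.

θ̂_MAP = -6.7429

n = 6; x̄ = ((-10) + (-6.7) + (-5.2) + (-4.8) + (-11.8) + (-2.7))/6 = -41.2/6 = -103/15 ≈ -6.8667.
For a Normal prior and Normal likelihood with known variance, the posterior is Normal; its mode equals its mean, the precision-weighted average.
Prior precision 1/σ₀² = 1/1 = 1; data precision n/σ² = 6/1 = 6.
θ̂ = (1·(-6) + 6·(-103/15)) / (1 + 6) = (-47.2)/7 = -236/35 ≈ -6.7429.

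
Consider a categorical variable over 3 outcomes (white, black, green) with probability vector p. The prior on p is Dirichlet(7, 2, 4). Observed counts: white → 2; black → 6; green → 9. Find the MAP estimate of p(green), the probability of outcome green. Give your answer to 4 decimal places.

MAP estimate of p(green) = 0.4444

The posterior is Dirichlet(αᵢ + nᵢ) = Dirichlet(9, 8, 13).
For a Dirichlet(a₁,…,a_K) with all aᵢ > 1, the mode has j-th component (aⱼ − 1)/(Σaᵢ − K).
Here Σaᵢ = 30 and K = 3, so p(green) = (13 − 1)/(30 − 3) = 12/27 ≈ 0.4444.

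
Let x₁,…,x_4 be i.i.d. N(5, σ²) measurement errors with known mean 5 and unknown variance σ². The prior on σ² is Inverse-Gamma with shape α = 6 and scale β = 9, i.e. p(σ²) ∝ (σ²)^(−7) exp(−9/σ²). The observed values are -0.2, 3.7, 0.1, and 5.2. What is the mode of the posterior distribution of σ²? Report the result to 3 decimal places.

Sum of squared deviations about the known mean: SS = (-0.2−5)² + (3.7−5)² + (0.1−5)² + (5.2−5)² = 52.78.
The Normal likelihood contributes (σ²)^(−n/2) exp(−SS/(2σ²)), so the posterior is Inverse-Gamma(α + n/2, β + SS/2) = Inverse-Gamma(8, 35.39).
The mode of Inverse-Gamma(a, b) is b/(a+1) = 35.39/9 ≈ 3.932.

σ̂²_MAP = 3.932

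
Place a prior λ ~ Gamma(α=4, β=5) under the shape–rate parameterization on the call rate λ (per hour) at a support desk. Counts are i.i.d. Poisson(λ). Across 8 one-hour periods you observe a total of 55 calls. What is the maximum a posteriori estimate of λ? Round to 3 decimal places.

Σxᵢ = 55, n = 8.
Posterior ∝ λ^3e^(−5λ) · λ^55e^(−8λ) = λ^58e^(−13λ), i.e. Gamma(shape=59, rate=13).
The mode of a Gamma(a, b) with a ≥ 1 (shape–rate) is (a−1)/b = 58/13 ≈ 4.462.

λ̂_MAP = 4.462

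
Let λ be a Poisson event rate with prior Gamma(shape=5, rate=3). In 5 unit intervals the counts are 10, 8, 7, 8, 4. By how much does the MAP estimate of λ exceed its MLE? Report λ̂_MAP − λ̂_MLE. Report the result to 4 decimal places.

MAP − MLE = -2.2750

Σxᵢ = 37. Posterior is Gamma(42, 8); MAP = (42−1)/8 = 41/8 ≈ 5.12500.
MLE = x̄ = 37/5 ≈ 7.40000.
Difference = 41/8 − 37/5 = -91/40 ≈ -2.2750.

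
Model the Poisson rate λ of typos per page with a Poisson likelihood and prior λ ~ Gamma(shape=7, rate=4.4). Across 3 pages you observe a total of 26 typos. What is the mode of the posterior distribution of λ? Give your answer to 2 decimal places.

λ̂_MAP = 4.32

Σxᵢ = 26, n = 3.
Posterior ∝ λ^6e^(−4.4λ) · λ^26e^(−3λ) = λ^32e^(−7.4λ), i.e. Gamma(shape=33, rate=7.4).
The mode of a Gamma(a, b) with a ≥ 1 (shape–rate) is (a−1)/b = 32/7.4 ≈ 4.32.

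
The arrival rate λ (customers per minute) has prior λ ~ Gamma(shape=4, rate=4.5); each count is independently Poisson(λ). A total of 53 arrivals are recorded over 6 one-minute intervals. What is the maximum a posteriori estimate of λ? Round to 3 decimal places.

Σxᵢ = 53, n = 6.
Posterior ∝ λ^3e^(−4.5λ) · λ^53e^(−6λ) = λ^56e^(−10.5λ), i.e. Gamma(shape=57, rate=10.5).
The mode of a Gamma(a, b) with a ≥ 1 (shape–rate) is (a−1)/b = 56/10.5 ≈ 5.333.

λ̂_MAP = 5.333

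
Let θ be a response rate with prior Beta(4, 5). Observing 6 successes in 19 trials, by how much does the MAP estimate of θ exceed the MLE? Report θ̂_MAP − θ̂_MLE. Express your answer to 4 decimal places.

Posterior is Beta(10, 18); MAP = (10−1)/(28−2) = 9/26 ≈ 0.34615.
MLE ignores the prior: θ̂_MLE = k/n = 6/19 ≈ 0.31579.
Difference = 9/26 − 6/19 = 15/494 ≈ 0.0304.

MAP − MLE = 0.0304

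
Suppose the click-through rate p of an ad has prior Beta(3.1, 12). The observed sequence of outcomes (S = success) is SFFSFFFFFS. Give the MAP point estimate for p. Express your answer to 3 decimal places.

Prior: Beta(3.1, 12).
Data: 3 successes in 10 trials (from the sequence). The binomial likelihood contributes p^3(1−p)^7, so the posterior is Beta(3.1+3, 12+7) = Beta(6.1, 19).
For Beta(a, b) with a, b > 1 the mode is (a−1)/(a+b−2) = 5.1/23.1 ≈ 0.221.

p̂_MAP = 0.221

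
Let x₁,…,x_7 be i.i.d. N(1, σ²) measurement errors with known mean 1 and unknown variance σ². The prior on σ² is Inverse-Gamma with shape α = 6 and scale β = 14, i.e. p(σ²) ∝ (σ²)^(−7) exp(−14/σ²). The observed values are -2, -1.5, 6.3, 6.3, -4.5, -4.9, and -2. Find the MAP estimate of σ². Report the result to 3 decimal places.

Sum of squared deviations about the known mean: SS = (-2−1)² + (-1.5−1)² + (6.3−1)² + (6.3−1)² + (-4.5−1)² + (-4.9−1)² + (-2−1)² = 145.49.
The Normal likelihood contributes (σ²)^(−n/2) exp(−SS/(2σ²)), so the posterior is Inverse-Gamma(α + n/2, β + SS/2) = Inverse-Gamma(9.5, 86.745).
The mode of Inverse-Gamma(a, b) is b/(a+1) = 86.745/10.5 ≈ 8.261.

σ̂²_MAP = 8.261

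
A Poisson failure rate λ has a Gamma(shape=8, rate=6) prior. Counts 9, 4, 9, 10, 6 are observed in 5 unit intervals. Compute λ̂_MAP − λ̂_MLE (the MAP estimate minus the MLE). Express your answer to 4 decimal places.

Σxᵢ = 38. Posterior is Gamma(46, 11); MAP = (46−1)/11 = 45/11 ≈ 4.09091.
MLE = x̄ = 38/5 ≈ 7.60000.
Difference = 45/11 − 38/5 = -193/55 ≈ -3.5091.

MAP − MLE = -3.5091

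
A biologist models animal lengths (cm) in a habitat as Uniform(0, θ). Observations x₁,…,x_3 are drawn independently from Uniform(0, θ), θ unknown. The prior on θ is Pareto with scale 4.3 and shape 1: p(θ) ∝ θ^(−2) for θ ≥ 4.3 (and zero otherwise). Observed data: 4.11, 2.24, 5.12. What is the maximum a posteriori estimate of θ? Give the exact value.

The Uniform(0, θ) likelihood is θ^(−n) for θ ≥ max(xᵢ), zero otherwise. Here max(xᵢ) = 5.12.
Posterior ∝ θ^(−2) · θ^(−3) = θ^(−5) on θ ≥ max(4.3, 5.12) = 5.12.
This density is strictly decreasing in θ, so the posterior mode lies at the lower boundary of the support.

θ̂_MAP = 5.12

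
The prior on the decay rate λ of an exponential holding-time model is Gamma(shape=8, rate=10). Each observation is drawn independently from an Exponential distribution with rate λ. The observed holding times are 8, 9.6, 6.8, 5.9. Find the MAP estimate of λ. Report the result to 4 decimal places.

The Exponential(rate=λ) likelihood is ∝ λ^n e^(−λΣtᵢ). Here n = 4 and Σtᵢ = 8 + 9.6 + 6.8 + 5.9 = 30.3.
Posterior ∝ λ^7e^(−10λ) · λ^4e^(−30.3λ) = λ^11e^(−40.3λ), i.e. Gamma(12, 40.3).
Mode = (a−1)/b = 11/40.3 ≈ 0.2730.

λ̂_MAP = 0.2730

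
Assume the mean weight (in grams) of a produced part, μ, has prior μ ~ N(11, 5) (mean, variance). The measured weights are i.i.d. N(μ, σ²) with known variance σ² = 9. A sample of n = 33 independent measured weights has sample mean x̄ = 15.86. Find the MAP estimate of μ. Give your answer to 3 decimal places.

n = 33, x̄ = 15.86.
For a Normal prior and Normal likelihood with known variance, the posterior is Normal; its mode equals its mean, the precision-weighted average.
Prior precision 1/σ₀² = 1/5 = 0.2; data precision n/σ² = 33/9 = 11/3.
μ̂ = (0.2·11 + (11/3)·15.86) / (0.2 + 11/3) = (9053/150)/(58/15) = 9053/580 ≈ 15.609.

μ̂_MAP = 15.609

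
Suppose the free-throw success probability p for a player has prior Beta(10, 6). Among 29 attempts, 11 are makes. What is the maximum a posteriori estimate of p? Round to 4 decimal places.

Prior: Beta(10, 6).
Data: 11 successes in 29 trials. The binomial likelihood contributes p^11(1−p)^18, so the posterior is Beta(10+11, 6+18) = Beta(21, 24).
For Beta(a, b) with a, b > 1 the mode is (a−1)/(a+b−2) = 20/43 ≈ 0.4651.

p̂_MAP = 0.4651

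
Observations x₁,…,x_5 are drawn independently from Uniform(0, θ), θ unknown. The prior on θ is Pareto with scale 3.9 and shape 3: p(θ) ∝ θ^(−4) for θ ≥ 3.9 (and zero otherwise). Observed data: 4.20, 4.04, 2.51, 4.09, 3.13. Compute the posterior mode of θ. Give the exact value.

θ̂_MAP = 4.20

The Uniform(0, θ) likelihood is θ^(−n) for θ ≥ max(xᵢ), zero otherwise. Here max(xᵢ) = 4.20.
Posterior ∝ θ^(−4) · θ^(−5) = θ^(−9) on θ ≥ max(3.9, 4.20) = 4.20.
This density is strictly decreasing in θ, so the posterior mode lies at the lower boundary of the support.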